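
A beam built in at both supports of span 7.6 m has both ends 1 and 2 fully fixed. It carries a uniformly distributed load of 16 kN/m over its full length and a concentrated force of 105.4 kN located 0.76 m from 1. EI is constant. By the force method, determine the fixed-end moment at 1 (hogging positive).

Release both end moments; the primary structure is a simply-supported span 12 with redundants M_1 and M_2.
Simple-span end rotations at 1 and 2 under the given loads:
  at 1: UDL 16: wL³/(24EI) = 292.7/EI
  at 2: UDL 16: wL³/(24EI) = 292.7/EI
  at 1: point load 105.4 at a = 0.76: Pab(L + b)/(6LEI) = 173.5/EI
  at 2: point load 105.4 at a = 0.76: Pab(L + a)/(6LEI) = 100.5/EI
  θ_10 = 466.2/EI,  θ_20 = 393.1/EI
Flexibility coefficients: a unit moment at one end gives L/(3EI) there and L/(6EI) at the far end, so f₁₁ = f₂₂ = 2.533/EI and f₁₂ = f₂₁ = 1.267/EI.
Compatibility — zero rotation at each built-in end:
  2.533 M_1 + 1.267 M_2 = 466.2
  1.267 M_1 + 2.533 M_2 = 393.1
Solving the pair gives M_1 = 141.9 kN·m and M_2 = 84.22 kN·m (hogging).

M_1 = 141.9 kN·m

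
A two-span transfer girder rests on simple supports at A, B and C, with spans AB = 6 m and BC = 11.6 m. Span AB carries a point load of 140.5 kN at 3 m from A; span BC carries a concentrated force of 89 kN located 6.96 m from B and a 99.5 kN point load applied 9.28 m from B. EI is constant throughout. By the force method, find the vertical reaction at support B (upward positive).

R_B = 186.8 kN

Release continuity at B by inserting a hinge; the redundant is the internal moment M_B. The primary structure is two simply-supported spans AB and BC.
Rotations at B on the released spans (each span's end-slope, ×1/EI):
  span AB: point load 140.5 at a = 3: Pab(L + a)/(6LEI) = 316.1/EI
  span BC: point load 89 at a = 6.96: Pab(L + b)/(6LEI) = 670.6/EI
  span BC: point load 99.5 at a = 9.28: Pab(L + b)/(6LEI) = 428.4/EI
  relative rotation θ_0 = (316.1 + 1099)/EI = 1415/EI
A unit hogging moment at B produces rotation L₁/(3EI) + L₂/(3EI) = 5.867/EI.
Slope continuity at B: θ_0 = M_B·5.867/EI, so M_B = 1415/5.867 = 241.2 kN·m (hogging).
Span AB, ΣM about A with M_B applied at B: R_B^{AB}·6 = 421.5 + 241.2, so R_B^{AB} = 110.5 kN and R_A = 140.5 − 110.5 = 30.05 kN.
Span BC, ΣM about C: R_B^{BC}·11.6 = 643.8 + 241.2, so R_B^{BC} = 76.3 kN and R_C = 188.5 − 76.3 = 112.2 kN.
R_B = 110.5 + 76.3 = 186.8 kN.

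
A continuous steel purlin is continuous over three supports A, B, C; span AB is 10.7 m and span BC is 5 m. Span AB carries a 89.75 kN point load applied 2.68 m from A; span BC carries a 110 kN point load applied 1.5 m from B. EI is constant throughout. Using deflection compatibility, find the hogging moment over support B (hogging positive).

M_B = 108.1 kN·m

Take M_B as the redundant. Released structure: two simple spans AB and BC with a hinge at B.
Rotations at B on the released spans (each span's end-slope, ×1/EI):
  span AB: point load 89.75 at a = 2.68: Pab(L + a)/(6LEI) = 402/EI
  span BC: point load 110 at a = 1.5: Pab(L + b)/(6LEI) = 163.6/EI
  relative rotation θ_0 = (402 + 163.6)/EI = 565.7/EI
A unit hogging moment at B produces rotation L₁/(3EI) + L₂/(3EI) = 5.233/EI.
Compatibility: M_B·(L₁+L₂)/(3EI) = θ_0, giving M_B = 108.1 kN·m (hogging).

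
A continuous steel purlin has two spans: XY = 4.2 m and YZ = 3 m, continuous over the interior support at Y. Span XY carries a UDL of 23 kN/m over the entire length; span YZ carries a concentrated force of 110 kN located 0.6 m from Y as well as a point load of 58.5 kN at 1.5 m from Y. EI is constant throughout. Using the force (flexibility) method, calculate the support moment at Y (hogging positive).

Insert a hinge at Y; M_Y is the redundant, and each span becomes simply supported.
End slopes at the hinge Y, treating each span as simply supported:
  span XY: UDL 23: wL³/(24EI) = 71/EI
  span YZ: point load 110 at a = 0.6: Pab(L + b)/(6LEI) = 47.52/EI
  span YZ: point load 58.5 at a = 1.5: Pab(L + b)/(6LEI) = 32.91/EI
  relative rotation θ_0 = (71 + 80.43)/EI = 151.4/EI
A unit hogging moment at Y produces rotation L₁/(3EI) + L₂/(3EI) = 2.4/EI.
Slope continuity at Y: θ_0 = M_Y·2.4/EI, so M_Y = 151.4/2.4 = 63.09 kN·m (hogging).

M_Y = 63.09 kN·m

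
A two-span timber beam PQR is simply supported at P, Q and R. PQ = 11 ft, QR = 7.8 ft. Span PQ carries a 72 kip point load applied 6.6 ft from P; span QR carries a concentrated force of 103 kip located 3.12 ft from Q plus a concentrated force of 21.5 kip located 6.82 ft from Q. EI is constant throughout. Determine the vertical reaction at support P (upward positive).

R_P = 14.5 kip

Take M_Q as the redundant. Released structure: two simple spans PQ and QR with a hinge at Q.
Rotations at Q on the released spans (each span's end-slope, ×1/EI):
  span PQ: point load 72 at a = 6.6: Pab(L + a)/(6LEI) = 557.6/EI
  span QR: point load 103 at a = 3.12: Pab(L + b)/(6LEI) = 401.1/EI
  span QR: point load 21.5 at a = 6.82: Pab(L + b)/(6LEI) = 26.96/EI
  relative rotation θ_0 = (557.6 + 428)/EI = 985.6/EI
A unit hogging moment at Q produces rotation L₁/(3EI) + L₂/(3EI) = 6.267/EI.
Compatibility: M_Q·(L₁+L₂)/(3EI) = θ_0, giving M_Q = 157.3 kip·ft (hogging).
Span PQ, ΣM about P with M_Q applied at Q: R_Q^{PQ}·11 = 475.2 + 157.3, so R_Q^{PQ} = 57.5 kip and R_P = 72 − 57.5 = 14.5 kip.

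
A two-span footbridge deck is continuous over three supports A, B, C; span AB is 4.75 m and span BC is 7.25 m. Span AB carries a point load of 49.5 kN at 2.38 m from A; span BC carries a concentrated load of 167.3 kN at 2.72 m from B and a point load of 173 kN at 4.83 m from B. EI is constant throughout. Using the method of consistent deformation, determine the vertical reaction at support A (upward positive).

Take M_B as the redundant. Released structure: two simple spans AB and BC with a hinge at B.
Rotations at B on the released spans (each span's end-slope, ×1/EI):
  span AB: point load 49.5 at a = 2.38: Pab(L + a)/(6LEI) = 69.85/EI
  span BC: point load 167.3 at a = 2.72: Pab(L + b)/(6LEI) = 558.2/EI
  span BC: point load 173 at a = 4.83: Pab(L + b)/(6LEI) = 449.5/EI
  relative rotation θ_0 = (69.85 + 1008)/EI = 1078/EI
A unit hogging moment at B produces rotation L₁/(3EI) + L₂/(3EI) = 4/EI.
Compatibility: M_B·(L₁+L₂)/(3EI) = θ_0, giving M_B = 269.4 kN·m (hogging).
Span AB, ΣM about A with M_B applied at B: R_B^{AB}·4.75 = 117.8 + 269.4, so R_B^{AB} = 81.52 kN and R_A = 49.5 − 81.52 = -32.02 kN.

R_A = -32.02 kN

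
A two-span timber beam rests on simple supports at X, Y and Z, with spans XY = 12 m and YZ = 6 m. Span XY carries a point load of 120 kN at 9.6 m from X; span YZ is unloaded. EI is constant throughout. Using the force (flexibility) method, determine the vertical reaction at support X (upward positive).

Insert a hinge at Y; M_Y is the redundant, and each span becomes simply supported.
Rotations at Y on the released spans (each span's end-slope, ×1/EI):
  span XY: point load 120 at a = 9.6: Pab(L + a)/(6LEI) = 829.4/EI
  relative rotation θ_0 = (829.4 + 0)/EI = 829.4/EI
A unit hogging moment at Y produces rotation L₁/(3EI) + L₂/(3EI) = 6/EI.
Slope continuity at Y: θ_0 = M_Y·6/EI, so M_Y = 829.4/6 = 138.2 kN·m (hogging).
Span XY, ΣM about X with M_Y applied at Y: R_Y^{XY}·12 = 1152 + 138.2, so R_Y^{XY} = 107.5 kN and R_X = 120 − 107.5 = 12.48 kN.

R_X = 12.48 kN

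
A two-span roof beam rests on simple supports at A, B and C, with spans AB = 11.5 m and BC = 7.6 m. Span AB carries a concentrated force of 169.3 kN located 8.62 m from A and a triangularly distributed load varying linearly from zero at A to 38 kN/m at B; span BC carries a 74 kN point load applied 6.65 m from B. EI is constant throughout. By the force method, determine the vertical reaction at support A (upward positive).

Release continuity at B by inserting a hinge; the redundant is the internal moment M_B. The primary structure is two simply-supported spans AB and BC.
Rotations at B on the released spans (each span's end-slope, ×1/EI):
  span AB: point load 169.3 at a = 8.62: Pab(L + a)/(6LEI) = 1226/EI
  span AB: triangular load, peak 38: w₀L³/(45EI) = 1284/EI
  span BC: point load 74 at a = 6.65: Pab(L + b)/(6LEI) = 87.66/EI
  relative rotation θ_0 = (2510 + 87.66)/EI = 2598/EI
A unit hogging moment at B produces rotation L₁/(3EI) + L₂/(3EI) = 6.367/EI.
Slope continuity at B: θ_0 = M_B·6.367/EI, so M_B = 2598/6.367 = 408 kN·m (hogging).
Span AB, ΣM about A with M_B applied at B: R_B^{AB}·11.5 = 3135 + 408, so R_B^{AB} = 308 kN and R_A = 387.8 − 308 = 79.75 kN.

R_A = 79.75 kN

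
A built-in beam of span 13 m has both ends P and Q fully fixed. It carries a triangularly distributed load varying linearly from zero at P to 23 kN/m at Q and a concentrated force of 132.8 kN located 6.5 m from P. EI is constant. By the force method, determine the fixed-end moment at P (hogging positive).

Take the two fixed-end moments M_P, M_Q as redundants; the released structure is the simple span PQ.
End rotations of the released simple span under the applied load (×1/EI):
  at P: triangular load, peak 23: 7w₀L³/(360EI) = 982.5/EI
  at Q: triangular load, peak 23: w₀L³/(45EI) = 1123/EI
  at P: point load 132.8 at a = 6.5: Pab(L + b)/(6LEI) = 1403/EI
  at Q: point load 132.8 at a = 6.5: Pab(L + a)/(6LEI) = 1403/EI
  θ_P0 = 2385/EI,  θ_Q0 = 2526/EI
Flexibility coefficients: a unit moment at one end gives L/(3EI) there and L/(6EI) at the far end, so f₁₁ = f₂₂ = 4.333/EI and f₁₂ = f₂₁ = 2.167/EI.
Compatibility — zero rotation at each built-in end:
  4.333 M_P + 2.167 M_Q = 2385
  2.167 M_P + 4.333 M_Q = 2526
Solving the pair gives M_P = 345.4 kN·m and M_Q = 410.1 kN·m (hogging).

M_P = 345.4 kN·m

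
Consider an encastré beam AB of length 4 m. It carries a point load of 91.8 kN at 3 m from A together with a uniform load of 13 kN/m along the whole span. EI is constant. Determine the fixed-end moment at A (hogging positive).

Release both end moments; the primary structure is a simply-supported span AB with redundants M_A and M_B.
Simple-span end rotations at A and B under the given loads:
  at A: point load 91.8 at a = 3: Pab(L + b)/(6LEI) = 57.38/EI
  at B: point load 91.8 at a = 3: Pab(L + a)/(6LEI) = 80.33/EI
  at A: UDL 13: wL³/(24EI) = 34.67/EI
  at B: UDL 13: wL³/(24EI) = 34.67/EI
  θ_A0 = 92.04/EI,  θ_B0 = 115/EI
Flexibility coefficients: a unit moment at one end gives L/(3EI) there and L/(6EI) at the far end, so f₁₁ = f₂₂ = 1.333/EI and f₁₂ = f₂₁ = 0.6667/EI.
Compatibility — zero rotation at each built-in end:
  1.333 M_A + 0.6667 M_B = 92.04
  0.6667 M_A + 1.333 M_B = 115
Solving the pair gives M_A = 34.55 kN·m and M_B = 68.97 kN·m (hogging).

M_A = 34.55 kN·m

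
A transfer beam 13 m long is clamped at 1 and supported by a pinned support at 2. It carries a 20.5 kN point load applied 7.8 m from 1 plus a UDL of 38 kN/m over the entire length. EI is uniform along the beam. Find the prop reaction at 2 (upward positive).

Take the reaction at 2 as the redundant and release it; the primary structure is a cantilever fixed at 1.
Primary-structure tip deflection at 2 by superposition:
  point load 20.5 at a = 7.8: Pa²(3L − a)/(6EI) = 6486/EI
  UDL 38: wL⁴/(8EI) = 135665/EI
  δ_0 = 142150/EI
Tip deflection under a unit load at 2: L³/(3EI) = 732.3/EI.
Compatibility at 2: δ_0 − R_2·δ_{22} = 0, so R_2 = 142150/732.3 = 194.1 kN.

R_2 = 194.1 kN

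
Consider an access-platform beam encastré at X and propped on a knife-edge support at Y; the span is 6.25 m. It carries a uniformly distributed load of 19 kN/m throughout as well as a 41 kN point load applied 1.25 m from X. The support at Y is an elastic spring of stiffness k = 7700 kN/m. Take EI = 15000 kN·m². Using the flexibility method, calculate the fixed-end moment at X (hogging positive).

Take the reaction at Y as the redundant and release it; the primary structure is a cantilever fixed at X.
Downward deflection at the released point Y due to the loads:
  UDL 19: wL⁴/(8EI) = 3624/EI
  point load 41 at a = 1.25: Pa²(3L − a)/(6EI) = 186.8/EI
  δ_0 = 3811/EI
Tip deflection under a unit load at Y: L³/(3EI) = 81.38/EI.
With EI = 15000 kN·m²: δ_0 = 0.25405 m and δ_{YY} = 0.005425 m/kN.
Compatibility — the spring shortens by R_Y/k under the reaction it provides: δ_0 − R_Y·δ_{YY} = R_Y/k. With 1/k = 0.00013 m/kN, R_Y = δ_0 / (δ_{YY} + 1/k) = 0.25405 / (0.005425 + 0.00013) = 45.73 kN.
Moment equilibrium about X: M_X = Σ(load moments about X) − R_Y·L = 422.3 − 45.73×6.25 = 136.5 kN·m.

M_X = 136.5 kN·m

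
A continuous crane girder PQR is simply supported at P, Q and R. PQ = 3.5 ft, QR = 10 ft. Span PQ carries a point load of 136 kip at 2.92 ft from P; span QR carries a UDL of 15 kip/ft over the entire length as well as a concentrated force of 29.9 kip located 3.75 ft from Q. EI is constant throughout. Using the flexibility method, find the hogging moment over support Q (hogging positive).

Take M_Q as the redundant. Released structure: two simple spans PQ and QR with a hinge at Q.
Discontinuity in slope at Q on the released structure — sum the simple-span end rotations:
  span PQ: point load 136 at a = 2.92: Pab(L + a)/(6LEI) = 70.42/EI
  span QR: UDL 15: wL³/(24EI) = 625/EI
  span QR: point load 29.9 at a = 3.75: Pab(L + b)/(6LEI) = 189.8/EI
  relative rotation θ_0 = (70.42 + 814.8)/EI = 885.2/EI
A unit hogging moment at Q produces rotation L₁/(3EI) + L₂/(3EI) = 4.5/EI.
Slope continuity at Q: θ_0 = M_Q·4.5/EI, so M_Q = 885.2/4.5 = 196.7 kip·ft (hogging).

M_Q = 196.7 kip·ft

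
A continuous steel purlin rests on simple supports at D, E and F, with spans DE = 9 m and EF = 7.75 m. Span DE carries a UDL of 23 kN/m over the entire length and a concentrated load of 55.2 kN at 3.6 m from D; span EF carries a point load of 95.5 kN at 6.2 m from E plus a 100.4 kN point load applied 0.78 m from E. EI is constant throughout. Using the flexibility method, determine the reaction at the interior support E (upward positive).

Release continuity at E by inserting a hinge; the redundant is the internal moment M_E. The primary structure is two simply-supported spans DE and EF.
Discontinuity in slope at E on the released structure — sum the simple-span end rotations:
  span DE: UDL 23: wL³/(24EI) = 698.6/EI
  span DE: point load 55.2 at a = 3.6: Pab(L + a)/(6LEI) = 250.4/EI
  span EF: point load 95.5 at a = 6.2: Pab(L + b)/(6LEI) = 183.6/EI
  span EF: point load 100.4 at a = 0.78: Pab(L + b)/(6LEI) = 172.8/EI
  relative rotation θ_0 = (949 + 356.3)/EI = 1305/EI
A unit hogging moment at E produces rotation L₁/(3EI) + L₂/(3EI) = 5.583/EI.
Compatibility: M_E·(L₁+L₂)/(3EI) = θ_0, giving M_E = 233.8 kN·m (hogging).
Span DE, ΣM about D with M_E applied at E: R_E^{DE}·9 = 1130 + 233.8, so R_E^{DE} = 151.6 kN and R_D = 262.2 − 151.6 = 110.6 kN.
Span EF, ΣM about F: R_E^{EF}·7.75 = 847.8 + 233.8, so R_E^{EF} = 139.6 kN and R_F = 195.9 − 139.6 = 56.34 kN.
R_E = 151.6 + 139.6 = 291.1 kN.

R_E = 291.1 kN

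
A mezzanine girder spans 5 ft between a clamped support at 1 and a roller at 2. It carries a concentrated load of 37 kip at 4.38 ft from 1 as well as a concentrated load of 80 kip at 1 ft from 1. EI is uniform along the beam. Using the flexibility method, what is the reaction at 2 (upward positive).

Take the reaction at 2 as the redundant and release it; the primary structure is a cantilever fixed at 1.
Primary-structure tip deflection at 2 by superposition:
  point load 37 at a = 4.38: Pa²(3L − a)/(6EI) = 1256/EI
  point load 80 at a = 1: Pa²(3L − a)/(6EI) = 186.7/EI
  δ_0 = 1443/EI
Flexibility coefficient — unit upward force at 2: δ_{22} = L³/(3EI) = 41.67/EI.
The prop prevents deflection at 2: R_2 = δ_0/δ_{22} = 1443/41.67 = 34.63 kip.

R_2 = 34.63 kip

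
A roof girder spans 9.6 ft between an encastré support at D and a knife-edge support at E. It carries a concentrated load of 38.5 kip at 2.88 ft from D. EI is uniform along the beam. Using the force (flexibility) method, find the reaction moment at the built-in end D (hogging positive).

Release the roller at E. Primary structure: cantilever fixed at D.
Free-end deflection of the primary structure under the applied loading (downward +):
  point load 38.5 at a = 2.88: Pa²(3L − a)/(6EI) = 1380/EI
Tip deflection under a unit load at E: L³/(3EI) = 294.9/EI.
The prop prevents deflection at E: R_E = δ_0/δ_{EE} = 1380/294.9 = 4.678 kip.
Moment equilibrium about D: M_D = Σ(load moments about D) − R_E·L = 110.9 − 4.678×9.6 = 65.97 kip·ft.

M_D = 65.97 kip·ft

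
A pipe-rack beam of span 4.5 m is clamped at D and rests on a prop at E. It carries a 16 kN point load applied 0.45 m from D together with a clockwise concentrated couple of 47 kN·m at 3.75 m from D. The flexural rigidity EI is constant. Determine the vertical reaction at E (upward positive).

R_E = 15.46 kN

Remove the prop at E; the released (primary) structure is a cantilever built in at D.
Deflection at E on the released cantilever, summing each load's contribution:
  point load 16 at a = 0.45: Pa²(3L − a)/(6EI) = 7.047/EI
  clockwise couple 47 at a = 3.75: M₀a(2L − a)/(2EI) = 462.7/EI
  δ_0 = 469.7/EI
Flexibility coefficient — unit upward force at E: δ_{EE} = L³/(3EI) = 30.38/EI.
Compatibility at E: δ_0 − R_E·δ_{EE} = 0, so R_E = 469.7/30.38 = 15.46 kN.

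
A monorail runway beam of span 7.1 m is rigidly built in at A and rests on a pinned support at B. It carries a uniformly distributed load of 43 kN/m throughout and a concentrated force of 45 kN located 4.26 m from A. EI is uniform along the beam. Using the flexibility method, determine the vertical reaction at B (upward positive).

Release the roller at B. Primary structure: cantilever fixed at A.
Free-end deflection of the primary structure under the applied loading (downward +):
  UDL 43: wL⁴/(8EI) = 13659/EI
  point load 45 at a = 4.26: Pa²(3L − a)/(6EI) = 2319/EI
  δ_0 = 15978/EI
Tip deflection under a unit load at B: L³/(3EI) = 119.3/EI.
Compatibility at B: δ_0 − R_B·δ_{BB} = 0, so R_B = 15978/119.3 = 133.9 kN.

R_B = 133.9 kN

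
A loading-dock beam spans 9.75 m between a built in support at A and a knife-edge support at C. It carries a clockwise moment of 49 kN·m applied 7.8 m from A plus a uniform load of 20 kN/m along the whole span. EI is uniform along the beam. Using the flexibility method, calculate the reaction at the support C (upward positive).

R_C = 80.36 kN

Remove the prop at C; the released (primary) structure is a cantilever built in at A.
Free-end deflection of the primary structure under the applied loading (downward +):
  clockwise couple 49 at a = 7.8: M₀a(2L − a)/(2EI) = 2236/EI
  UDL 20: wL⁴/(8EI) = 22592/EI
  δ_0 = 24828/EI
Flexibility coefficient — unit upward force at C: δ_{CC} = L³/(3EI) = 309/EI.
Compatibility at C: δ_0 − R_C·δ_{CC} = 0, so R_C = 24828/309 = 80.36 kN.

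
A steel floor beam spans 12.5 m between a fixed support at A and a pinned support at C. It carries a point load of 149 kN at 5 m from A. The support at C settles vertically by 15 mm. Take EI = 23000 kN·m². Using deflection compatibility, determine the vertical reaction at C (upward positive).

R_C = 30.46 kN

Release the roller at C. Primary structure: cantilever fixed at A.
Downward deflection at the released point C due to the loads:
  point load 149 at a = 5: Pa²(3L − a)/(6EI) = 20177/EI
Flexibility coefficient — unit upward force at C: δ_{CC} = L³/(3EI) = 651/EI.
With EI = 23000 kN·m²: δ_0 = 0.87726 m and δ_{CC} = 0.028306 m/kN.
Compatibility — the beam at C must follow the support down by 0.015 m: δ_0 − R_C·δ_{CC} = 0.015, so R_C = (0.87726 − 0.015)/0.028306 = 30.46 kN.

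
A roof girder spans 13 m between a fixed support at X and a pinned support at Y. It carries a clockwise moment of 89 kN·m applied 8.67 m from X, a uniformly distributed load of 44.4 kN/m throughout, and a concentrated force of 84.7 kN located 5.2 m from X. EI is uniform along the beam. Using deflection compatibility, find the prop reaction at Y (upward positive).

Release the roller at Y. Primary structure: cantilever fixed at X.
Downward deflection at the released point Y due to the loads:
  clockwise couple 89 at a = 8.67: M₀a(2L − a)/(2EI) = 6686/EI
  UDL 44.4: wL⁴/(8EI) = 158514/EI
  point load 84.7 at a = 5.2: Pa²(3L − a)/(6EI) = 12902/EI
  δ_0 = 178102/EI
Tip deflection under a unit load at Y: L³/(3EI) = 732.3/EI.
Compatibility at Y: δ_0 − R_Y·δ_{YY} = 0, so R_Y = 178102/732.3 = 243.2 kN.

R_Y = 243.2 kN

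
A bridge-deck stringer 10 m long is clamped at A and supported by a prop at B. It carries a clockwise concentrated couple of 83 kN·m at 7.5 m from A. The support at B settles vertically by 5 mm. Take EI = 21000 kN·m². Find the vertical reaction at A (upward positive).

R_A = -11.36 kN

Release the roller at B. Primary structure: cantilever fixed at A.
Deflection at B on the released cantilever, summing each load's contribution:
  clockwise couple 83 at a = 7.5: M₀a(2L − a)/(2EI) = 3891/EI
Tip deflection under a unit load at B: L³/(3EI) = 333.3/EI.
With EI = 21000 kN·m²: δ_0 = 0.18527 m and δ_{BB} = 0.015873 m/kN.
Compatibility — the beam at B must follow the support down by 0.005 m: δ_0 − R_B·δ_{BB} = 0.005, so R_B = (0.18527 − 0.005)/0.015873 = 11.36 kN.
Vertical equilibrium: R_A = ΣP − R_B = 0 − 11.36 = -11.36 kN.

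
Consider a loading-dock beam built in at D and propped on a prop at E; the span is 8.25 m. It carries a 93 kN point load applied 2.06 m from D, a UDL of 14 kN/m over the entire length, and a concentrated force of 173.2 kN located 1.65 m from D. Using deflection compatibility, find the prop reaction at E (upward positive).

R_E = 60.99 kN

Remove the prop at E; the released (primary) structure is a cantilever built in at D.
Deflection at E on the released cantilever, summing each load's contribution:
  point load 93 at a = 2.06: Pa²(3L − a)/(6EI) = 1492/EI
  UDL 14: wL⁴/(8EI) = 8107/EI
  point load 173.2 at a = 1.65: Pa²(3L − a)/(6EI) = 1815/EI
  δ_0 = 11415/EI
Tip deflection under a unit load at E: L³/(3EI) = 187.2/EI.
The prop prevents deflection at E: R_E = δ_0/δ_{EE} = 11415/187.2 = 60.99 kN.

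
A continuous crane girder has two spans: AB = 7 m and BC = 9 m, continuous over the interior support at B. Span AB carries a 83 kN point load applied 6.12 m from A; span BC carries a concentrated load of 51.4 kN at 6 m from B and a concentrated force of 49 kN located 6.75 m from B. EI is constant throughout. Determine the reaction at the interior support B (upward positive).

R_B = 125.8 kN

Insert a hinge at B; M_B is the redundant, and each span becomes simply supported.
Rotations at B on the released spans (each span's end-slope, ×1/EI):
  span AB: point load 83 at a = 6.12: Pab(L + a)/(6LEI) = 139.6/EI
  span BC: point load 51.4 at a = 6: Pab(L + b)/(6LEI) = 205.6/EI
  span BC: point load 49 at a = 6.75: Pab(L + b)/(6LEI) = 155/EI
  relative rotation θ_0 = (139.6 + 360.6)/EI = 500.3/EI
A unit hogging moment at B produces rotation L₁/(3EI) + L₂/(3EI) = 5.333/EI.
Compatibility: M_B·(L₁+L₂)/(3EI) = θ_0, giving M_B = 93.8 kN·m (hogging).
Span AB, ΣM about A with M_B applied at B: R_B^{AB}·7 = 508 + 93.8, so R_B^{AB} = 85.97 kN and R_A = 83 − 85.97 = -2.966 kN.
Span BC, ΣM about C: R_B^{BC}·9 = 264.4 + 93.8, so R_B^{BC} = 39.81 kN and R_C = 100.4 − 39.81 = 60.59 kN.
R_B = 85.97 + 39.81 = 125.8 kN.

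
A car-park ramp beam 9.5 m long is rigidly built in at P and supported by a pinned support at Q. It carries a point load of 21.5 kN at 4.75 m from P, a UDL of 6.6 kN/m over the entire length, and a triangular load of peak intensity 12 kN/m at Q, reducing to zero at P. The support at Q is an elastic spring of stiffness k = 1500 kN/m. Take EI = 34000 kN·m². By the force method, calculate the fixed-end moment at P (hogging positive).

M_P = 218.9 kN·m

Remove the prop at Q; the released (primary) structure is a cantilever built in at P.
Free-end deflection of the primary structure under the applied loading (downward +):
  point load 21.5 at a = 4.75: Pa²(3L − a)/(6EI) = 1920/EI
  UDL 6.6: wL⁴/(8EI) = 6720/EI
  triangular load, peak 12 at the free end: 11w₀L⁴/(120EI) = 8960/EI
  δ_0 = 17599/EI
Flexibility coefficient — unit upward force at Q: δ_{QQ} = L³/(3EI) = 285.8/EI.
With EI = 34000 kN·m²: δ_0 = 0.51763 m and δ_{QQ} = 0.008406 m/kN.
Compatibility — the spring shortens by R_Q/k under the reaction it provides: δ_0 − R_Q·δ_{QQ} = R_Q/k. With 1/k = 0.000667 m/kN, R_Q = δ_0 / (δ_{QQ} + 1/k) = 0.51763 / (0.008406 + 0.000667) = 57.06 kN.
Moment equilibrium about P: M_P = Σ(load moments about P) − R_Q·L = 761 − 57.06×9.5 = 218.9 kN·m.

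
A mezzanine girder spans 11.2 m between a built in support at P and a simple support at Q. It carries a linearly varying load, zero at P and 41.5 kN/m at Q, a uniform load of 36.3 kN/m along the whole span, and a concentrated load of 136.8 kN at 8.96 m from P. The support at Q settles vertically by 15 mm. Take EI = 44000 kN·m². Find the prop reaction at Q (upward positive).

Release the roller at Q. Primary structure: cantilever fixed at P.
Downward deflection at the released point Q due to the loads:
  triangular load, peak 41.5 at the free end: 11w₀L⁴/(120EI) = 59859/EI
  UDL 36.3: wL⁴/(8EI) = 71398/EI
  point load 136.8 at a = 8.96: Pa²(3L − a)/(6EI) = 45102/EI
  δ_0 = 176359/EI
Flexibility coefficient — unit upward force at Q: δ_{QQ} = L³/(3EI) = 468.3/EI.
With EI = 44000 kN·m²: δ_0 = 4.0082 m and δ_{QQ} = 0.010643 m/kN.
Compatibility — the beam at Q must follow the support down by 0.015 m: δ_0 − R_Q·δ_{QQ} = 0.015, so R_Q = (4.0082 − 0.015)/0.010643 = 375.2 kN.

R_Q = 375.2 kN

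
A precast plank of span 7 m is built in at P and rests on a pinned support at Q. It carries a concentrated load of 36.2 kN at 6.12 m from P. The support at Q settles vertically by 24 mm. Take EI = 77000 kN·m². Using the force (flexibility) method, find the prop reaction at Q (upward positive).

Choose R_Q as the redundant. The primary structure is the cantilever fixed at P.
Deflection at Q on the released cantilever, summing each load's contribution:
  point load 36.2 at a = 6.12: Pa²(3L − a)/(6EI) = 3363/EI
Flexibility coefficient — unit upward force at Q: δ_{QQ} = L³/(3EI) = 114.3/EI.
With EI = 77000 kN·m²: δ_0 = 0.043669 m and δ_{QQ} = 0.001485 m/kN.
Compatibility — the beam at Q must follow the support down by 0.024 m: δ_0 − R_Q·δ_{QQ} = 0.024, so R_Q = (0.043669 − 0.024)/0.001485 = 13.25 kN.

R_Q = 13.25 kN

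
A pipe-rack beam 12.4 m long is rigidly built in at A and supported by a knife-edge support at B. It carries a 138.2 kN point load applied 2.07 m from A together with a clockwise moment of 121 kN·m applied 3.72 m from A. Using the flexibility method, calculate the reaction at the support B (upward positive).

R_B = 12.92 kN

Remove the prop at B; the released (primary) structure is a cantilever built in at A.
Downward deflection at the released point B due to the loads:
  point load 138.2 at a = 2.07: Pa²(3L − a)/(6EI) = 3467/EI
  clockwise couple 121 at a = 3.72: M₀a(2L − a)/(2EI) = 4744/EI
  δ_0 = 8211/EI
Tip deflection under a unit load at B: L³/(3EI) = 635.5/EI.
The prop prevents deflection at B: R_B = δ_0/δ_{BB} = 8211/635.5 = 12.92 kN.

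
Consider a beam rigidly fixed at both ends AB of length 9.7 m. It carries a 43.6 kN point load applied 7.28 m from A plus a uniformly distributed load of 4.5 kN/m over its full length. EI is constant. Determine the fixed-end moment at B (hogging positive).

M_B = 94.72 kN·m

Release both end moments; the primary structure is a simply-supported span AB with redundants M_A and M_B.
On the primary (simply-supported) span, the end slopes from the loading are:
  at A: point load 43.6 at a = 7.28: Pab(L + b)/(6LEI) = 160/EI
  at B: point load 43.6 at a = 7.28: Pab(L + a)/(6LEI) = 224.1/EI
  at A: UDL 4.5: wL³/(24EI) = 171.1/EI
  at B: UDL 4.5: wL³/(24EI) = 171.1/EI
  θ_A0 = 331.1/EI,  θ_B0 = 395.2/EI
Flexibility coefficients: a unit moment at one end gives L/(3EI) there and L/(6EI) at the far end, so f₁₁ = f₂₂ = 3.233/EI and f₁₂ = f₂₁ = 1.617/EI.
Compatibility — zero rotation at each built-in end:
  3.233 M_A + 1.617 M_B = 331.1
  1.617 M_A + 3.233 M_B = 395.2
Solving the pair gives M_A = 55.04 kN·m and M_B = 94.72 kN·m (hogging).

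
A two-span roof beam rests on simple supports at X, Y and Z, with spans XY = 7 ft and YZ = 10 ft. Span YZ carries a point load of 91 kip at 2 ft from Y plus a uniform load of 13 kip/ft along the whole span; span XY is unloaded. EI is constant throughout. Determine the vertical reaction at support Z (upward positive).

Release continuity at Y by inserting a hinge; the redundant is the internal moment M_Y. The primary structure is two simply-supported spans XY and YZ.
Discontinuity in slope at Y on the released structure — sum the simple-span end rotations:
  span YZ: point load 91 at a = 2: Pab(L + b)/(6LEI) = 436.8/EI
  span YZ: UDL 13: wL³/(24EI) = 541.7/EI
  relative rotation θ_0 = (0 + 978.5)/EI = 978.5/EI
A unit hogging moment at Y produces rotation L₁/(3EI) + L₂/(3EI) = 5.667/EI.
Compatibility: M_Y·(L₁+L₂)/(3EI) = θ_0, giving M_Y = 172.7 kip·ft (hogging).
Span YZ, ΣM about Z: R_Y^{YZ}·10 = 1378 + 172.7, so R_Y^{YZ} = 155.1 kip and R_Z = 221 − 155.1 = 65.93 kip.

R_Z = 65.93 kip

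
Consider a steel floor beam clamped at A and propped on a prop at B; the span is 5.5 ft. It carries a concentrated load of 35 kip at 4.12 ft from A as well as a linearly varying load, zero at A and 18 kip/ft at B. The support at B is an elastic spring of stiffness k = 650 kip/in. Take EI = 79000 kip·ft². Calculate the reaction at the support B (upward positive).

R_B = 41.71 kip

Take the reaction at B as the redundant and release it; the primary structure is a cantilever fixed at A.
Free-end deflection of the primary structure under the applied loading (downward +):
  point load 35 at a = 4.12: Pa²(3L − a)/(6EI) = 1226/EI
  triangular load, peak 18 at the free end: 11w₀L⁴/(120EI) = 1510/EI
  δ_0 = 2736/EI
Flexibility coefficient — unit upward force at B: δ_{BB} = L³/(3EI) = 55.46/EI.
With EI = 79000 kip·ft²: δ_0 = 0.034629 ft and δ_{BB} = 0.000702 ft/kip.
Compatibility — the spring shortens by R_B/k under the reaction it provides: δ_0 − R_B·δ_{BB} = R_B/k. With 1/k = 1/(650×12) ft/kip = 0.000128 ft/kip, R_B = δ_0 / (δ_{BB} + 1/k) = 0.034629 / (0.000702 + 0.000128) = 41.71 kip.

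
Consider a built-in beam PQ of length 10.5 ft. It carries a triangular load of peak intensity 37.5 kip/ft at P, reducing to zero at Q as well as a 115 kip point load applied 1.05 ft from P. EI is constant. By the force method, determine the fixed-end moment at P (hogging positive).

M_P = 304.5 kip·ft

Take the two fixed-end moments M_P, M_Q as redundants; the released structure is the simple span PQ.
Simple-span end rotations at P and Q under the given loads:
  at P: triangular load, peak 37.5: w₀L³/(45EI) = 964.7/EI
  at Q: triangular load, peak 37.5: 7w₀L³/(360EI) = 844.1/EI
  at P: point load 115 at a = 1.05: Pab(L + b)/(6LEI) = 361.3/EI
  at Q: point load 115 at a = 1.05: Pab(L + a)/(6LEI) = 209.2/EI
  θ_P0 = 1326/EI,  θ_Q0 = 1053/EI
Flexibility coefficients: a unit moment at one end gives L/(3EI) there and L/(6EI) at the far end, so f₁₁ = f₂₂ = 3.5/EI and f₁₂ = f₂₁ = 1.75/EI.
Compatibility — zero rotation at each built-in end:
  3.5 M_P + 1.75 M_Q = 1326
  1.75 M_P + 3.5 M_Q = 1053
Solving the pair gives M_P = 304.5 kip·ft and M_Q = 148.7 kip·ft (hogging).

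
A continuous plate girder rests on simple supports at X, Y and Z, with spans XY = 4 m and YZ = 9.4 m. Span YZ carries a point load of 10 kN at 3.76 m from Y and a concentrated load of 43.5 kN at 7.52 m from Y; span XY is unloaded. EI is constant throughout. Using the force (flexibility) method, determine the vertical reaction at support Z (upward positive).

R_Z = 34.52 kN

Release continuity at Y by inserting a hinge; the redundant is the internal moment M_Y. The primary structure is two simply-supported spans XY and YZ.
Rotations at Y on the released spans (each span's end-slope, ×1/EI):
  span YZ: point load 10 at a = 3.76: Pab(L + b)/(6LEI) = 56.55/EI
  span YZ: point load 43.5 at a = 7.52: Pab(L + b)/(6LEI) = 123/EI
  relative rotation θ_0 = (0 + 179.5)/EI = 179.5/EI
A unit hogging moment at Y produces rotation L₁/(3EI) + L₂/(3EI) = 4.467/EI.
Slope continuity at Y: θ_0 = M_Y·4.467/EI, so M_Y = 179.5/4.467 = 40.2 kN·m (hogging).
Span YZ, ΣM about Z: R_Y^{YZ}·9.4 = 138.2 + 40.2, so R_Y^{YZ} = 18.98 kN and R_Z = 53.5 − 18.98 = 34.52 kN.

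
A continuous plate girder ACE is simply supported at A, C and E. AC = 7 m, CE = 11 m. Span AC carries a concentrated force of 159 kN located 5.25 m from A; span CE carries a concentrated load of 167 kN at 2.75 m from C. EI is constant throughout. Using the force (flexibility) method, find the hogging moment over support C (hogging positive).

M_C = 255.2 kN·m

Insert a hinge at C; M_C is the redundant, and each span becomes simply supported.
End slopes at the hinge C, treating each span as simply supported:
  span AC: point load 159 at a = 5.25: Pab(L + a)/(6LEI) = 426.1/EI
  span CE: point load 167 at a = 2.75: Pab(L + b)/(6LEI) = 1105/EI
  relative rotation θ_0 = (426.1 + 1105)/EI = 1531/EI
A unit hogging moment at C produces rotation L₁/(3EI) + L₂/(3EI) = 6/EI.
Slope continuity at C: θ_0 = M_C·6/EI, so M_C = 1531/6 = 255.2 kN·m (hogging).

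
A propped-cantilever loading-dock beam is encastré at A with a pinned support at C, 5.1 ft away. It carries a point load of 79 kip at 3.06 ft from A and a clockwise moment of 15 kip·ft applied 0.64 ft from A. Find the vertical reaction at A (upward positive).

Remove the prop at C; the released (primary) structure is a cantilever built in at A.
Downward deflection at the released point C due to the loads:
  point load 79 at a = 3.06: Pa²(3L − a)/(6EI) = 1509/EI
  clockwise couple 15 at a = 0.64: M₀a(2L − a)/(2EI) = 45.89/EI
  δ_0 = 1555/EI
Flexibility coefficient — unit upward force at C: δ_{CC} = L³/(3EI) = 44.22/EI.
Compatibility at C: δ_0 − R_C·δ_{CC} = 0, so R_C = 1555/44.22 = 35.17 kip.
Vertical equilibrium: R_A = ΣP − R_C = 79 − 35.17 = 43.83 kip.

R_A = 43.83 kip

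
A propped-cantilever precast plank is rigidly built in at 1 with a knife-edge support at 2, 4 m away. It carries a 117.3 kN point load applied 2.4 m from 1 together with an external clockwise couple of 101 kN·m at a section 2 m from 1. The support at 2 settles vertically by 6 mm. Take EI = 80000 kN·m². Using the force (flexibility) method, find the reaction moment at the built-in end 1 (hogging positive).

M_1 = 156.2 kN·m

Release the roller at 2. Primary structure: cantilever fixed at 1.
Primary-structure tip deflection at 2 by superposition:
  point load 117.3 at a = 2.4: Pa²(3L − a)/(6EI) = 1081/EI
  clockwise couple 101 at a = 2: M₀a(2L − a)/(2EI) = 606/EI
  δ_0 = 1687/EI
Tip deflection under a unit load at 2: L³/(3EI) = 21.33/EI.
With EI = 80000 kN·m²: δ_0 = 0.021088 m and δ_{22} = 0.000267 m/kN.
Compatibility — the beam at 2 must follow the support down by 0.006 m: δ_0 − R_2·δ_{22} = 0.006, so R_2 = (0.021088 − 0.006)/0.000267 = 56.58 kN.
Moment equilibrium about 1: M_1 = Σ(load moments about 1) − R_2·L = 382.5 − 56.58×4 = 156.2 kN·m.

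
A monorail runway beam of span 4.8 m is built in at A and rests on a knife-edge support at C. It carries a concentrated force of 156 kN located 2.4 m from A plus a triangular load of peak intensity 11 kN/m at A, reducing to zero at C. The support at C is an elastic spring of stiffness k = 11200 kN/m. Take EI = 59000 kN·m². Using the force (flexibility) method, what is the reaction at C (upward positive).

Release the roller at C. Primary structure: cantilever fixed at A.
Downward deflection at the released point C due to the loads:
  point load 156 at a = 2.4: Pa²(3L − a)/(6EI) = 1797/EI
  triangular load, peak 11 at the fixed end: w₀L⁴/(30EI) = 194.6/EI
  δ_0 = 1992/EI
Flexibility coefficient — unit upward force at C: δ_{CC} = L³/(3EI) = 36.86/EI.
With EI = 59000 kN·m²: δ_0 = 0.033759 m and δ_{CC} = 0.000625 m/kN.
Compatibility — the spring shortens by R_C/k under the reaction it provides: δ_0 − R_C·δ_{CC} = R_C/k. With 1/k = 0.000089 m/kN, R_C = δ_0 / (δ_{CC} + 1/k) = 0.033759 / (0.000625 + 0.000089) = 47.27 kN.

R_C = 47.27 kN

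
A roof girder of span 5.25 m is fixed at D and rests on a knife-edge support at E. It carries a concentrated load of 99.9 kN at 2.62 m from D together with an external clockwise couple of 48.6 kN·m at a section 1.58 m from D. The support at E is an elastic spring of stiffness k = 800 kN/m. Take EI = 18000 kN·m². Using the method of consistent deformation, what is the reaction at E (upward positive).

Take the reaction at E as the redundant and release it; the primary structure is a cantilever fixed at D.
Free-end deflection of the primary structure under the applied loading (downward +):
  point load 99.9 at a = 2.62: Pa²(3L − a)/(6EI) = 1501/EI
  clockwise couple 48.6 at a = 1.58: M₀a(2L − a)/(2EI) = 342.5/EI
  δ_0 = 1843/EI
Tip deflection under a unit load at E: L³/(3EI) = 48.23/EI.
With EI = 18000 kN·m²: δ_0 = 0.1024 m and δ_{EE} = 0.00268 m/kN.
Compatibility — the spring shortens by R_E/k under the reaction it provides: δ_0 − R_E·δ_{EE} = R_E/k. With 1/k = 0.00125 m/kN, R_E = δ_0 / (δ_{EE} + 1/k) = 0.1024 / (0.00268 + 0.00125) = 26.06 kN.

R_E = 26.06 kN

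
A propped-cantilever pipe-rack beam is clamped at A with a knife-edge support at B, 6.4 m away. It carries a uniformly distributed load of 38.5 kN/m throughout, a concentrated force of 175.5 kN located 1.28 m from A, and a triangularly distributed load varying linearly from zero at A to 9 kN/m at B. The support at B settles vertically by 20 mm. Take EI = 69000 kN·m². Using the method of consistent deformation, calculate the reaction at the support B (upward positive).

R_B = 102.3 kN

Remove the prop at B; the released (primary) structure is a cantilever built in at A.
Deflection at B on the released cantilever, summing each load's contribution:
  UDL 38.5: wL⁴/(8EI) = 8074/EI
  point load 175.5 at a = 1.28: Pa²(3L − a)/(6EI) = 858.8/EI
  triangular load, peak 9 at the free end: 11w₀L⁴/(120EI) = 1384/EI
  δ_0 = 10317/EI
Tip deflection under a unit load at B: L³/(3EI) = 87.38/EI.
With EI = 69000 kN·m²: δ_0 = 0.14952 m and δ_{BB} = 0.001266 m/kN.
Compatibility — the beam at B must follow the support down by 0.02 m: δ_0 − R_B·δ_{BB} = 0.02, so R_B = (0.14952 − 0.02)/0.001266 = 102.3 kN.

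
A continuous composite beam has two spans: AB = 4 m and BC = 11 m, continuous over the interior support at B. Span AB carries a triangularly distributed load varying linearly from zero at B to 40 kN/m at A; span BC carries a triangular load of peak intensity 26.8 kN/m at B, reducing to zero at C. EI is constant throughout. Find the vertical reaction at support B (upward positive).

Insert a hinge at B; M_B is the redundant, and each span becomes simply supported.
Rotations at B on the released spans (each span's end-slope, ×1/EI):
  span AB: triangular load, peak 40: 7w₀L³/(360EI) = 49.78/EI
  span BC: triangular load, peak 26.8: w₀L³/(45EI) = 792.7/EI
  relative rotation θ_0 = (49.78 + 792.7)/EI = 842.5/EI
A unit hogging moment at B produces rotation L₁/(3EI) + L₂/(3EI) = 5/EI.
Compatibility: M_B·(L₁+L₂)/(3EI) = θ_0, giving M_B = 168.5 kN·m (hogging).
Span AB, ΣM about A with M_B applied at B: R_B^{AB}·4 = 106.7 + 168.5, so R_B^{AB} = 68.79 kN and R_A = 80 − 68.79 = 11.21 kN.
Span BC, ΣM about C: R_B^{BC}·11 = 1081 + 168.5, so R_B^{BC} = 113.6 kN and R_C = 147.4 − 113.6 = 33.82 kN.
R_B = 68.79 + 113.6 = 182.4 kN.

R_B = 182.4 kN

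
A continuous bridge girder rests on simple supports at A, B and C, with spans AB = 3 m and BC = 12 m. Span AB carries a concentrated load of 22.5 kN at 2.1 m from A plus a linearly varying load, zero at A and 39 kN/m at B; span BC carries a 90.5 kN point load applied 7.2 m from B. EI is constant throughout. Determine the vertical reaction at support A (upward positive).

R_A = -24.77 kN

Insert a hinge at B; M_B is the redundant, and each span becomes simply supported.
Discontinuity in slope at B on the released structure — sum the simple-span end rotations:
  span AB: point load 22.5 at a = 2.1: Pab(L + a)/(6LEI) = 12.05/EI
  span AB: triangular load, peak 39: w₀L³/(45EI) = 23.4/EI
  span BC: point load 90.5 at a = 7.2: Pab(L + b)/(6LEI) = 729.8/EI
  relative rotation θ_0 = (35.45 + 729.8)/EI = 765.2/EI
A unit hogging moment at B produces rotation L₁/(3EI) + L₂/(3EI) = 5/EI.
Slope continuity at B: θ_0 = M_B·5/EI, so M_B = 765.2/5 = 153 kN·m (hogging).
Span AB, ΣM about A with M_B applied at B: R_B^{AB}·3 = 164.2 + 153, so R_B^{AB} = 105.8 kN and R_A = 81 − 105.8 = -24.77 kN.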